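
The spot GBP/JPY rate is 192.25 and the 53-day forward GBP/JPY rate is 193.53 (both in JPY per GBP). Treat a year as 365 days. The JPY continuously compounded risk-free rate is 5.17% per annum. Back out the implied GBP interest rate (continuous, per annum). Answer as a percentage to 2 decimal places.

F = S·e^((r_JPY − r_GBP)T) ⇒ r_GBP = r_JPY − ln(F/S)/T
ln(193.53/192.25) = 0.006636; /(53/365) = 0.045701
r_GBP = 0.0517 − 0.045701 = 0.005999
r_GBP = 0.60%

0.60%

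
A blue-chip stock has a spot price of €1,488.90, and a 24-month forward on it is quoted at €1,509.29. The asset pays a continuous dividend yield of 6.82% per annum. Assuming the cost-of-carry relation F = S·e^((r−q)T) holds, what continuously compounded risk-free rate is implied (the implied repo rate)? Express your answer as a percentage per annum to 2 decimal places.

7.50%

From F = S·e^((r−q)T): (r − q) = ln(F/S)/T
ln(1509.29/1488.90) = ln(1.013695) = 0.013602
(r − q) = 0.013602 / (24/12) = 0.006801
r = ln(F/S)/T + q = 0.006801 + 0.0682 = 0.075001
r = 7.50%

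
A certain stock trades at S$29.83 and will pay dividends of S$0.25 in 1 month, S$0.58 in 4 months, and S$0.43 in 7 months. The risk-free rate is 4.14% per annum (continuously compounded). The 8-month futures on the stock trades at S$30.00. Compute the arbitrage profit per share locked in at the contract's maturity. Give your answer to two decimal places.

PV(dividends) I = 0.25·e^(−0.0414·1/12) + 0.58·e^(−0.0414·4/12) + 0.43·e^(−0.0414·7/12) = 1.2409
Fair futures F* = (S − I)·e^(rT) = (29.83 − 1.2409)·e^0.027600 = 28.5891 × 1.027984 = 29.3891
Market S$30.00 > fair 29.3891: forward overpriced → cash-and-carry (borrow at r, buy the stock and collect the dividends, short the forward).
Profit at T = |F_mkt − F*| = |30.00 − 29.3891| = S$0.61 per share

S$0.61 per share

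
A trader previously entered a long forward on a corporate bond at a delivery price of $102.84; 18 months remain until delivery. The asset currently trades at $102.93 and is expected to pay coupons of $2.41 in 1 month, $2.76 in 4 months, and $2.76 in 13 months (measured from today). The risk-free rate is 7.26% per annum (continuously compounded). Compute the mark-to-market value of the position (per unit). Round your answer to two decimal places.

PV(remaining coupons) I = 2.41·e^(−0.0726·1/12) + 2.76·e^(−0.0726·4/12) + 2.76·e^(−0.0726·13/12) = 7.6407
Current forward F = (S − I)·e^(rT) = (102.93 − 7.6407)·e^(0.0726·18/12) = 95.2893 × 1.115051 = 106.2524
Value (long) = (F − K)·e^(−rT) = (106.2524 − 102.84) × 0.896820 = 3.0603
Value = $3.06

$3.06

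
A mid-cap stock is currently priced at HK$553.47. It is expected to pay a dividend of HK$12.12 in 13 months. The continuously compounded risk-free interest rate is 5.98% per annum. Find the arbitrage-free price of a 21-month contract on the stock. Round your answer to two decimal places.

HK$601.92

PV(dividends) I = 12.12·e^(−0.0598·13/12)
I = 11.3597
F = (S − I)·e^(rT) = (553.47 − 11.3597) · e^(0.0598·21/12)
= 542.1103 · e^0.104650 = 542.1103 × 1.110322 = HK$601.92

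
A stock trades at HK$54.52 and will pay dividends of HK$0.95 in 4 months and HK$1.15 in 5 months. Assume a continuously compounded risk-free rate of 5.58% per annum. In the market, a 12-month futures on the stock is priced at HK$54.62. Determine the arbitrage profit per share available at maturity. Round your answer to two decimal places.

PV(dividends) I = 0.95·e^(−0.0558·4/12) + 1.15·e^(−0.0558·5/12) = 2.0561
Fair futures F* = (S − I)·e^(rT) = (54.52 − 2.0561)·e^0.055800 = 52.4639 × 1.057386 = 55.4746
Market HK$54.62 < fair 55.4746: forward underpriced → reverse cash-and-carry (short the stock, invest proceeds at r, pay the dividends, go long the forward).
Profit at T = |F_mkt − F*| = |54.62 − 55.4746| = HK$0.85 per share

HK$0.85 per share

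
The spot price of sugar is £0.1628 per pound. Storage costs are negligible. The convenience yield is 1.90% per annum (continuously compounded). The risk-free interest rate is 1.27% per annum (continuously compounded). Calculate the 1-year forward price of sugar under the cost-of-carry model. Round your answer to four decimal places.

Net carry = r + u − y = 0.0127 + 0.0000 − 0.0190 = -0.0063
F = S·e^((r+u−y)T) = 0.1628 · e^(-0.0063 × 1) = 0.1628 · e^-0.006300
= 0.1628 × 0.993720 = £0.1618 per pound

£0.1618 per pound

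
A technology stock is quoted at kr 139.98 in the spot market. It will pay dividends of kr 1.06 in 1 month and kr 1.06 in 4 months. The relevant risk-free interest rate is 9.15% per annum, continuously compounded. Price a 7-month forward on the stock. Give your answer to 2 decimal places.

kr 145.46

PV(dividends) I = 1.06·e^(−0.0915·1/12) + 1.06·e^(−0.0915·4/12)
I = 1.0519 + 1.0282 = 2.0801
F = (S − I)·e^(rT) = (139.98 − 2.0801) · e^(0.0915·7/12)
= 137.8999 · e^0.053375 = 137.8999 × 1.054825 = kr 145.46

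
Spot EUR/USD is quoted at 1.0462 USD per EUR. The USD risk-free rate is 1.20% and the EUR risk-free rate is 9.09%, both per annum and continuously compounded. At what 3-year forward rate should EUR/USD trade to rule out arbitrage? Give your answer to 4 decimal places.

0.8257

F = S·e^((r_USD − r_EUR)T) = 1.0462 · e^((0.0120 − 0.0909) × 3)
= 1.0462 · e^-0.236700 = 1.0462 × 0.789228
F = 0.8257 USD per EUR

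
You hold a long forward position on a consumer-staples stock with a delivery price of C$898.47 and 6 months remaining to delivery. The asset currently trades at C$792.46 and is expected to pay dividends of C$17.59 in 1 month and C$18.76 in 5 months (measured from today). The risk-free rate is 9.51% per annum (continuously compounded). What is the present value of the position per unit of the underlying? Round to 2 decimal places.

PV(remaining dividends) I = 17.59·e^(−0.0951·1/12) + 18.76·e^(−0.0951·5/12) = 35.4823
Current forward F = (S − I)·e^(rT) = (792.46 − 35.4823)·e^(0.0951·6/12) = 756.9777 × 1.048699 = 793.8418
Value (long) = (F − K)·e^(−rT) = (793.8418 − 898.47) × 0.953563 = -99.7696
Value = -C$99.77

-C$99.77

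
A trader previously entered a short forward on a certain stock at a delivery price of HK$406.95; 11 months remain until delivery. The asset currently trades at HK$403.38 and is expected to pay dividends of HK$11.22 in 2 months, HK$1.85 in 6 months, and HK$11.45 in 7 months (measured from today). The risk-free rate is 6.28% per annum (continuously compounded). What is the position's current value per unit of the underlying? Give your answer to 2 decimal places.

HK$4.74

PV(remaining dividends) I = 11.22·e^(−0.0628·2/12) + 1.85·e^(−0.0628·6/12) + 11.45·e^(−0.0628·7/12) = 23.9341
Current forward F = (S − I)·e^(rT) = (403.38 − 23.9341)·e^(0.0628·11/12) = 379.4459 × 1.059256 = 401.9303
Value (long) = (F − K)·e^(−rT) = (401.9303 − 406.95) × 0.944059 = -4.7389
Short position value = −(long value) = HK$4.74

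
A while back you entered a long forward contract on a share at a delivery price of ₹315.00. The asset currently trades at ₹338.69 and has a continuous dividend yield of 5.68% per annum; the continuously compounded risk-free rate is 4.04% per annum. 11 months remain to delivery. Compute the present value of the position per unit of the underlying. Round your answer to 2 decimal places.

Current fair forward for the remaining 11 months: F = S·e^((r − q)·T), (r − q) = 0.0404 − 0.0568 = -0.0164
F = 338.69 · e^(-0.0164 × 11/12) = 338.69 × 0.985079 = 333.6364
Value of long forward = (F − K)·e^(−rT) = (333.6364 − 315.00) · e^(−0.0404·11/12)
= 18.6364 × 0.963644 = 17.96

₹17.96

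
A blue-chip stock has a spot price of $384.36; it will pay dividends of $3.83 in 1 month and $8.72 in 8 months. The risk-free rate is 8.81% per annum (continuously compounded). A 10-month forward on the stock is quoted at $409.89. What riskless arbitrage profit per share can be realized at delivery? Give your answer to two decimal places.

PV(dividends) I = 3.83·e^(−0.0881·1/12) + 8.72·e^(−0.0881·8/12) = 12.0246
Fair forward F* = (S − I)·e^(rT) = (384.36 − 12.0246)·e^0.073417 = 372.3354 × 1.076179 = 400.6995
Market $409.89 > fair 400.6995: forward overpriced → cash-and-carry (borrow at r, buy the stock and collect the dividends, short the forward).
Profit at T = |F_mkt − F*| = |409.89 − 400.6995| = $9.19 per share

$9.19 per share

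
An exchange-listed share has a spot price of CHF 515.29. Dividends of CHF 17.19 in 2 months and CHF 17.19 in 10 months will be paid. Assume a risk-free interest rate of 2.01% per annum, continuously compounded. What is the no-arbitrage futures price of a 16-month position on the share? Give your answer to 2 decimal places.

CHF 494.32

PV(dividends) I = 17.19·e^(−0.0201·2/12) + 17.19·e^(−0.0201·10/12)
I = 17.1325 + 16.9045 = 34.0370
F = (S − I)·e^(rT) = (515.29 − 34.0370) · e^(0.0201·16/12)
= 481.2530 · e^0.026800 = 481.2530 × 1.027162 = CHF 494.32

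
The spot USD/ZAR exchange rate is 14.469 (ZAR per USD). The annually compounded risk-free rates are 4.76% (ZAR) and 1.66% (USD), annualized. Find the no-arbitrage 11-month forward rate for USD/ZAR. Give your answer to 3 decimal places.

By covered interest parity, F = S · (1+r_ZAR)^T / (1+r_USD)^T
= 14.469 × 1.043548 / 1.015206 = 14.469 × 1.027917
F = 14.873 ZAR per USD

14.873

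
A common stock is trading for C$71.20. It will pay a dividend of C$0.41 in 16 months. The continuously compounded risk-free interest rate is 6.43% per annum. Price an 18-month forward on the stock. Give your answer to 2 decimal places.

C$77.99

PV(dividends) I = 0.41·e^(−0.0643·16/12)
I = 0.3763
F = (S − I)·e^(rT) = (71.20 − 0.3763) · e^(0.0643·18/12)
= 70.8237 · e^0.096450 = 70.8237 × 1.101255 = C$77.99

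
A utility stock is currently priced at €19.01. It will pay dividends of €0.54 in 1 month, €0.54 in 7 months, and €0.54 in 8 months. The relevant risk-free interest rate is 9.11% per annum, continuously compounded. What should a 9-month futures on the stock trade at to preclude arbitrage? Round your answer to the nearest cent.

€18.69

PV(dividends) I = 0.54·e^(−0.0911·1/12) + 0.54·e^(−0.0911·7/12) + 0.54·e^(−0.0911·8/12)
I = 0.5359 + 0.5121 + 0.5082 = 1.5562
F = (S − I)·e^(rT) = (19.01 − 1.5562) · e^(0.0911·9/12)
= 17.4538 · e^0.068325 = 17.4538 × 1.070713 = €18.69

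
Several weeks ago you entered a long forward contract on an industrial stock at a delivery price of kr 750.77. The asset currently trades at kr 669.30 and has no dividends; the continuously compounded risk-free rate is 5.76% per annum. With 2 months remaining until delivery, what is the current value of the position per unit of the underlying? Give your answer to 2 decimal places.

Current fair forward for the remaining 2 months: F = S·e^(r·T), r = 0.0576
F = 669.30 · e^(0.0576 × 2/12) = 669.30 × 1.009646 = 675.7561
Value of long forward = (F − K)·e^(−rT) = (675.7561 − 750.77) · e^(−0.0576·2/12)
= -75.0139 × 0.990446 = -74.30

-kr 74.30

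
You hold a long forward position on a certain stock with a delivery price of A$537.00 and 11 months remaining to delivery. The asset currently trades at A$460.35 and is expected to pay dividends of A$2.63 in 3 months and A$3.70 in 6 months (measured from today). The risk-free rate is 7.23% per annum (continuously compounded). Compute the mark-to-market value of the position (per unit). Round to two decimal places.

PV(remaining dividends) I = 2.63·e^(−0.0723·3/12) + 3.70·e^(−0.0723·6/12) = 6.1515
Current forward F = (S − I)·e^(rT) = (460.35 − 6.1515)·e^(0.0723·11/12) = 454.1985 × 1.068521 = 485.3206
Value (long) = (F − K)·e^(−rT) = (485.3206 − 537.00) × 0.935873 = -48.3654
Value = -A$48.37

-A$48.37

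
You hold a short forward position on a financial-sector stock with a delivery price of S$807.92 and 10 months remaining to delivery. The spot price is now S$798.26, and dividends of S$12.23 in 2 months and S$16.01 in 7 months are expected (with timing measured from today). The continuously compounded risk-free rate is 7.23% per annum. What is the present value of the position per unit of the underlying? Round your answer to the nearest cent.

-S$10.15

PV(remaining dividends) I = 12.23·e^(−0.0723·2/12) + 16.01·e^(−0.0723·7/12) = 27.4323
Current forward F = (S − I)·e^(rT) = (798.26 − 27.4323)·e^(0.0723·10/12) = 770.8277 × 1.062102 = 818.6976
Value (long) = (F − K)·e^(−rT) = (818.6976 − 807.92) × 0.941529 = 10.1474
Short position value = −(long value) = -S$10.15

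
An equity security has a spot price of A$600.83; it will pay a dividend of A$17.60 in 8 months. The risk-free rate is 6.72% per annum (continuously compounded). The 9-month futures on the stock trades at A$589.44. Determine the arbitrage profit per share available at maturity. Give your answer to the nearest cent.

A$24.75 per share

PV(dividends) I = 17.60·e^(−0.0672·8/12) = 16.8289
Fair futures F* = (S − I)·e^(rT) = (600.83 − 16.8289)·e^0.050400 = 584.0011 × 1.051692 = 614.1893
Market A$589.44 < fair 614.1893: forward underpriced → reverse cash-and-carry (short the stock, invest proceeds at r, pay the dividends, go long the forward).
Profit at T = |F_mkt − F*| = |589.44 − 614.1893| = A$24.75 per share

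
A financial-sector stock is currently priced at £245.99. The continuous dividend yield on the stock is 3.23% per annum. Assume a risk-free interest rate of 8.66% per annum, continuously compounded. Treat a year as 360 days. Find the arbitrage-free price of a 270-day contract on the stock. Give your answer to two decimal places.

£256.21

F = S·e^((r − q)T) = 245.99 · e^((0.0866 − 0.0323) × 270/360)
= 245.99 · e^0.040725 = 245.99 × 1.041566
F = £256.21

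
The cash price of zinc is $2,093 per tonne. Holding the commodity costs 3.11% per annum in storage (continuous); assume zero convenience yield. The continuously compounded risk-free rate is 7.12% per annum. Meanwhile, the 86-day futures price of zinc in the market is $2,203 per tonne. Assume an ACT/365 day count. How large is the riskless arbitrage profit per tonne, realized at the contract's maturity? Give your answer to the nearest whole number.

$59 per tonne

Fair futures: F* = S·e^(carry·T), with carry = (r + u) = 0.0712 + 0.0311 = 0.1023
F* = 2093 · e^(0.1023 × 86/365) = 2093 · e^0.024104 = 2093 × 1.024397 = $2144.0629
Market $2203 > fair $2144.0629: forward overpriced → cash-and-carry (buy spot, short the forward).
At maturity, profit = |F_mkt − F*| = |2203 − 2144.0629| = $59 per tonne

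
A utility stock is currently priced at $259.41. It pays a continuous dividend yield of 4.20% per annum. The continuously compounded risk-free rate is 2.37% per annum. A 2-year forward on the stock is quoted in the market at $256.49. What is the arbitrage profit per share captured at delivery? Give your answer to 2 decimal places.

Fair forward: F* = S·e^(carry·T), with carry = (r − q) = 0.0237 − 0.0420 = -0.0183
F* = 259.41 · e^(-0.0183 × 2) = 259.41 · e^-0.036600 = 259.41 × 0.964062 = $250.0873
Market $256.49 > fair $250.0873: forward overpriced → cash-and-carry (buy spot, short the forward).
At maturity, profit = |F_mkt − F*| = |256.49 − 250.0873| = $6.40 per share

$6.40 per share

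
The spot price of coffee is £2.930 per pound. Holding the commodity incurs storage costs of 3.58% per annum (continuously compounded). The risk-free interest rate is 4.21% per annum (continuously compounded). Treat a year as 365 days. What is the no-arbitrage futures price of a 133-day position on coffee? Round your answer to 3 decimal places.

£3.014 per pound

Net carry = r + u − y = 0.0421 + 0.0358 − 0.0000 = 0.0779
F = S·e^((r+u−y)T) = 2.930 · e^(0.0779 × 133/365) = 2.930 · e^0.028385
= 2.930 × 1.028792 = £3.014 per pound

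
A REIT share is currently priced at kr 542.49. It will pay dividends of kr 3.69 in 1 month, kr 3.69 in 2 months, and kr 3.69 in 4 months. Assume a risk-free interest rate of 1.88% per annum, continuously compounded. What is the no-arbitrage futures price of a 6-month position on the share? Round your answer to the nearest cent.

PV(dividends) I = 3.69·e^(−0.0188·1/12) + 3.69·e^(−0.0188·2/12) + 3.69·e^(−0.0188·4/12)
I = 3.6842 + 3.6785 + 3.6669 = 11.0296
F = (S − I)·e^(rT) = (542.49 − 11.0296) · e^(0.0188·6/12)
= 531.4604 · e^0.009400 = 531.4604 × 1.009444 = kr 536.48

kr 536.48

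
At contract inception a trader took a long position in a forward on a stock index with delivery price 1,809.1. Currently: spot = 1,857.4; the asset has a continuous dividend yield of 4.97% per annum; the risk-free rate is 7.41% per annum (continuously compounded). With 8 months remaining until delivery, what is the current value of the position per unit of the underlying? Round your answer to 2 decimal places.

Current fair forward for the remaining 8 months: F = S·e^((r − q)·T), (r − q) = 0.0741 − 0.0497 = 0.0244
F = 1857.4 · e^(0.0244 × 8/12) = 1857.4 × 1.01639969 = 1887.8608
Value of long forward = (F − K)·e^(−rT) = (1887.8608 − 1809.1) · e^(−0.0741·8/12)
= 78.7608 × 0.95180033 = 74.96

74.96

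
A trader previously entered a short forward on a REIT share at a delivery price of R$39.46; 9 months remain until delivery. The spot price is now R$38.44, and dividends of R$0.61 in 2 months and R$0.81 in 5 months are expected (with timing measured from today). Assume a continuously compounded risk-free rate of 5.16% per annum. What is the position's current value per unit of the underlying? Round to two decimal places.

PV(remaining dividends) I = 0.61·e^(−0.0516·2/12) + 0.81·e^(−0.0516·5/12) = 1.3975
Current forward F = (S − I)·e^(rT) = (38.44 − 1.3975)·e^(0.0516·9/12) = 37.0425 × 1.039459 = 38.5042
Value (long) = (F − K)·e^(−rT) = (38.5042 − 39.46) × 0.962039 = -0.9195
Short position value = −(long value) = R$0.92

R$0.92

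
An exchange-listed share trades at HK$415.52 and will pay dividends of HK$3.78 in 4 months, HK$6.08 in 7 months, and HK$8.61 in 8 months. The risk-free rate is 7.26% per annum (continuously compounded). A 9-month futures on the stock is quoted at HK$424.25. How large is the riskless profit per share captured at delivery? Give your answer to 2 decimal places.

PV(dividends) I = 3.78·e^(−0.0726·4/12) + 6.08·e^(−0.0726·7/12) + 8.61·e^(−0.0726·8/12) = 17.7207
Fair futures F* = (S − I)·e^(rT) = (415.52 − 17.7207)·e^0.054450 = 397.7993 × 1.055960 = 420.0601
Market HK$424.25 > fair 420.0601: forward overpriced → cash-and-carry (borrow at r, buy the stock and collect the dividends, short the forward).
Profit at T = |F_mkt − F*| = |424.25 − 420.0601| = HK$4.19 per share

HK$4.19 per share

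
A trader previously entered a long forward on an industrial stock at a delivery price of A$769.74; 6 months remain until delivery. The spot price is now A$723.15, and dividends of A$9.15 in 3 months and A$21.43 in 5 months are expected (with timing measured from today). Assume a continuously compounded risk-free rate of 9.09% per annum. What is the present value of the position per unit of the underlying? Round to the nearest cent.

-A$41.97

PV(remaining dividends) I = 9.15·e^(−0.0909·3/12) + 21.43·e^(−0.0909·5/12) = 29.5779
Current forward F = (S − I)·e^(rT) = (723.15 − 29.5779)·e^(0.0909·6/12) = 693.5721 × 1.046499 = 725.8225
Value (long) = (F − K)·e^(−rT) = (725.8225 − 769.74) × 0.955567 = -41.9661
Value = -A$41.97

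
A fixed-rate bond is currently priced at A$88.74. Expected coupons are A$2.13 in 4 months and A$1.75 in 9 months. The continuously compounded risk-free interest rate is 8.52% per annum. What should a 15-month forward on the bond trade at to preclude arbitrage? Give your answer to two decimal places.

PV(coupons) I = 2.13·e^(−0.0852·4/12) + 1.75·e^(−0.0852·9/12)
I = 2.0704 + 1.6417 = 3.7121
F = (S − I)·e^(rT) = (88.74 − 3.7121) · e^(0.0852·15/12)
= 85.0279 · e^0.106500 = 85.0279 × 1.112378 = A$94.58

A$94.58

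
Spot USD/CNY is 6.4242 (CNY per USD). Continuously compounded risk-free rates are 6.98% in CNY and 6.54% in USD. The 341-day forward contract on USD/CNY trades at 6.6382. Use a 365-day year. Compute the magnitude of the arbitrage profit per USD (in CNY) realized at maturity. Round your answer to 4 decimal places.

Fair forward: F* = S·e^(carry·T), with carry = (r_CNY − r_USD) = 0.0698 − 0.0654 = 0.0044
F* = 6.4242 · e^(0.0044 × 341/365) = 6.4242 · e^0.004111 = 6.4242 × 1.004119 = 6.4507
Market 6.6382 > fair 6.4507: forward overpriced → cash-and-carry (buy spot, short the forward).
At maturity, profit = |F_mkt − F*| = |6.6382 − 6.4507| = 0.1875 per USD (in CNY)

0.1875 per USD (in CNY)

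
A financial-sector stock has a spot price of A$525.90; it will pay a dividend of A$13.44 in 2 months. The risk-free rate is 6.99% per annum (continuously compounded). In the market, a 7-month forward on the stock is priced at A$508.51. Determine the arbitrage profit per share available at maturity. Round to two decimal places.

PV(dividends) I = 13.44·e^(−0.0699·2/12) = 13.2843
Fair forward F* = (S − I)·e^(rT) = (525.90 − 13.2843)·e^0.040775 = 512.6157 × 1.041618 = 533.9497
Market A$508.51 < fair 533.9497: forward underpriced → reverse cash-and-carry (short the stock, invest proceeds at r, pay the dividends, go long the forward).
Profit at T = |F_mkt − F*| = |508.51 − 533.9497| = A$25.44 per share

A$25.44 per share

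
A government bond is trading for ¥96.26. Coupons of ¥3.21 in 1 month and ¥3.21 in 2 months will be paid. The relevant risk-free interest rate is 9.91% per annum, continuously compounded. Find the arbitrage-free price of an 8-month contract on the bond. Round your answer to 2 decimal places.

¥96.06

PV(coupons) I = 3.21·e^(−0.0991·1/12) + 3.21·e^(−0.0991·2/12)
I = 3.1836 + 3.1574 = 6.3410
F = (S − I)·e^(rT) = (96.26 − 6.3410) · e^(0.0991·8/12)
= 89.9190 · e^0.066067 = 89.9190 × 1.068298 = ¥96.06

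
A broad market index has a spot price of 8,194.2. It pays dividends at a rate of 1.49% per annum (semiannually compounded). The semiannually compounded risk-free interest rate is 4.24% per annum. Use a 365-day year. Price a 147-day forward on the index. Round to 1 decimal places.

8,284.2

F = S · (1+r/2)^(2T) / (1+q/2)^(2T)
= 8194.2 × 1.017041 / 1.005996 = 8194.2 × 1.010979
F = 8,284.2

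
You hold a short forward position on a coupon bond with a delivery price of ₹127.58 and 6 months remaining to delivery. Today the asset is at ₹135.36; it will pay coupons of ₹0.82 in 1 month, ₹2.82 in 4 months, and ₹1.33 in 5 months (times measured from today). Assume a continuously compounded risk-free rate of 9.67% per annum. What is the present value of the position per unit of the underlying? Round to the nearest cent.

PV(remaining coupons) I = 0.82·e^(−0.0967·1/12) + 2.82·e^(−0.0967·4/12) + 1.33·e^(−0.0967·5/12) = 4.8214
Current forward F = (S − I)·e^(rT) = (135.36 − 4.8214)·e^(0.0967·6/12) = 130.5386 × 1.049538 = 137.0052
Value (long) = (F − K)·e^(−rT) = (137.0052 − 127.58) × 0.952800 = 8.9803
Short position value = −(long value) = -₹8.98

-₹8.98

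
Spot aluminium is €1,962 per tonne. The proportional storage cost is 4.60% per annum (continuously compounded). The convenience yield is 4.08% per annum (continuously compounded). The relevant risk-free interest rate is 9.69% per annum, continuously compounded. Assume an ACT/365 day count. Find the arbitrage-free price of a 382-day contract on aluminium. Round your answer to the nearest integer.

Net carry = r + u − y = 0.0969 + 0.0460 − 0.0408 = 0.1021
F = S·e^((r+u−y)T) = 1962 · e^(0.1021 × 382/365) = 1962 · e^0.106855
= 1962 × 1.112773 = €2,183 per tonne

€2,183 per tonne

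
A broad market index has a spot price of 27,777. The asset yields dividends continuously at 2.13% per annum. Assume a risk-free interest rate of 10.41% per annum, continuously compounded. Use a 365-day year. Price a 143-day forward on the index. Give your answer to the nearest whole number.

28,693

F = S·e^((r − q)T) = 27777 · e^((0.1041 − 0.0213) × 143/365)
= 27777 · e^0.032439 = 27777 × 1.032971
F = 28,693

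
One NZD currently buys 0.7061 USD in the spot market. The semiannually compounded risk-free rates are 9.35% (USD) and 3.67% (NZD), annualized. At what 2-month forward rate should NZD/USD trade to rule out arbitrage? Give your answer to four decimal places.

0.7126

By covered interest parity, F = S · (1+r_USD/2)^(2T) / (1+r_NZD/2)^(2T)
= 0.7061 × 1.015347 / 1.006080 = 0.7061 × 1.009211
F = 0.7126 USD per NZD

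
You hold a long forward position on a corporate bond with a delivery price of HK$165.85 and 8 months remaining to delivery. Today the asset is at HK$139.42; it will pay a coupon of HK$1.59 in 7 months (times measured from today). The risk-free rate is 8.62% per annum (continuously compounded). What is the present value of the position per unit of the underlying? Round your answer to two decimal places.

PV(remaining coupons) I = 1.59·e^(−0.0862·7/12) = 1.5120
Current forward F = (S − I)·e^(rT) = (139.42 − 1.5120)·e^(0.0862·8/12) = 137.9080 × 1.059150 = 146.0653
Value (long) = (F − K)·e^(−rT) = (146.0653 − 165.85) × 0.944153 = -18.6798
Value = -HK$18.68

-HK$18.68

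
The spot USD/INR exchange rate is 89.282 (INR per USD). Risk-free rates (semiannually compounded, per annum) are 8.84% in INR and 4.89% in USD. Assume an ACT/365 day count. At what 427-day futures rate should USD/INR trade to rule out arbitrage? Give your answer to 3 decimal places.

By covered interest parity, F = S · (1+r_INR/2)^(2T) / (1+r_USD/2)^(2T)
= 89.282 × 1.106493 / 1.058146 = 89.282 × 1.045690
F = 93.361 INR per USD

93.361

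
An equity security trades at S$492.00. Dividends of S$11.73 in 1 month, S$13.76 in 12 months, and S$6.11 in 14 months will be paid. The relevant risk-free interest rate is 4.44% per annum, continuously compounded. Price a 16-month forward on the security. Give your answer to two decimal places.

PV(dividends) I = 11.73·e^(−0.0444·1/12) + 13.76·e^(−0.0444·12/12) + 6.11·e^(−0.0444·14/12)
I = 11.6867 + 13.1624 + 5.8016 = 30.6507
F = (S − I)·e^(rT) = (492.00 − 30.6507) · e^(0.0444·16/12)
= 461.3493 · e^0.059200 = 461.3493 × 1.060987 = S$489.49

S$489.49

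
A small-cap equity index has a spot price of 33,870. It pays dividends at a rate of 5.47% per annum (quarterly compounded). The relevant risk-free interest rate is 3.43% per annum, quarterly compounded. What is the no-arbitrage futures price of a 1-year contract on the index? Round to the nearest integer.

F = S · (1+r/4)^(4T) / (1+q/4)^(4T)
= 33870 × 1.034744 / 1.055832 = 33870 × 0.980027
F = 33,194

33,194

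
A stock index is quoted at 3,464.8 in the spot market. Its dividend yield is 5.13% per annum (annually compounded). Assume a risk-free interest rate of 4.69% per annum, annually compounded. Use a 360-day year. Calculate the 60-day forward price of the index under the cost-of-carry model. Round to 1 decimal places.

3,462.4

F = S · (1+r)^T / (1+q)^T
= 3464.8 × 1.007668 / 1.008373 = 3464.8 × 0.999301
F = 3,462.4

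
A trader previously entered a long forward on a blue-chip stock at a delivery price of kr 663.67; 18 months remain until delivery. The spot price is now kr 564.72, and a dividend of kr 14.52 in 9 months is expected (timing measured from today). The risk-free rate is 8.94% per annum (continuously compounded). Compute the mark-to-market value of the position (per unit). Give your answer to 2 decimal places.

-kr 29.24

PV(remaining dividends) I = 14.52·e^(−0.0894·9/12) = 13.5784
Current forward F = (S − I)·e^(rT) = (564.72 − 13.5784)·e^(0.0894·18/12) = 551.1416 × 1.143507 = 630.2343
Value (long) = (F − K)·e^(−rT) = (630.2343 − 663.67) × 0.874503 = -29.2396
Value = -kr 29.24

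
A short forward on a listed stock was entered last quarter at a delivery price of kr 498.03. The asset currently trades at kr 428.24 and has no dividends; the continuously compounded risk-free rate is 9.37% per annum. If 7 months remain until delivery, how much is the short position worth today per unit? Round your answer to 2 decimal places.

Current fair forward for the remaining 7 months: F = S·e^(r·T), r = 0.0937
F = 428.24 · e^(0.0937 × 7/12) = 428.24 × 1.056180 = 452.2985
Value of long forward = (F − K)·e^(−rT) = (452.2985 − 498.03) · e^(−0.0937·7/12)
= -45.7315 × 0.946809 = -43.30
Short position value = −(long value) = kr 43.30

kr 43.30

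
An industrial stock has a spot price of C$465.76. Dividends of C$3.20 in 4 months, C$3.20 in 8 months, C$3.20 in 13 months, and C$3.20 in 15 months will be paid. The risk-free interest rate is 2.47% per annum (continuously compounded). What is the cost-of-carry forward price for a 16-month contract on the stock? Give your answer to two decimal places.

PV(dividends) I = 3.20·e^(−0.0247·4/12) + 3.20·e^(−0.0247·8/12) + 3.20·e^(−0.0247·13/12) + 3.20·e^(−0.0247·15/12)
I = 3.1738 + 3.1477 + 3.1155 + 3.1027 = 12.5397
F = (S − I)·e^(rT) = (465.76 − 12.5397) · e^(0.0247·16/12)
= 453.2203 · e^0.032933 = 453.2203 × 1.033481 = C$468.39

C$468.39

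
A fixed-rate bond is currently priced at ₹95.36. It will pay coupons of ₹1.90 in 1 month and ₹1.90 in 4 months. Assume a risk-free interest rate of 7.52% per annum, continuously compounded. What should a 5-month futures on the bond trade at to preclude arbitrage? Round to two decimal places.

₹94.54

PV(coupons) I = 1.90·e^(−0.0752·1/12) + 1.90·e^(−0.0752·4/12)
I = 1.8881 + 1.8530 = 3.7411
F = (S − I)·e^(rT) = (95.36 − 3.7411) · e^(0.0752·5/12)
= 91.6189 · e^0.031333 = 91.6189 × 1.031829 = ₹94.54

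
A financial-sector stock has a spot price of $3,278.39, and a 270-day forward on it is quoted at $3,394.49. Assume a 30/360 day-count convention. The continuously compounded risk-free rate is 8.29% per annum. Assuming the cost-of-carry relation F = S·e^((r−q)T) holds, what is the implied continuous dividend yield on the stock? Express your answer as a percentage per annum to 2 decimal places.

3.65%

From F = S·e^((r−q)T): (r − q) = ln(F/S)/T
ln(3394.49/3278.39) = ln(1.035414) = 0.034801
(r − q) = 0.034801 / (270/360) = 0.046401
q = r − ln(F/S)/T = 0.0829 − 0.046401 = 0.036499
q = 3.65%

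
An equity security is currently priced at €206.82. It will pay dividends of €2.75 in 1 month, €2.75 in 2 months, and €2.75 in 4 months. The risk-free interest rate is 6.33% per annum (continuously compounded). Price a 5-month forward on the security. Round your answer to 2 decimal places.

PV(dividends) I = 2.75·e^(−0.0633·1/12) + 2.75·e^(−0.0633·2/12) + 2.75·e^(−0.0633·4/12)
I = 2.7355 + 2.7211 + 2.6926 = 8.1492
F = (S − I)·e^(rT) = (206.82 − 8.1492) · e^(0.0633·5/12)
= 198.6708 · e^0.026375 = 198.6708 × 1.026726 = €203.98

€203.98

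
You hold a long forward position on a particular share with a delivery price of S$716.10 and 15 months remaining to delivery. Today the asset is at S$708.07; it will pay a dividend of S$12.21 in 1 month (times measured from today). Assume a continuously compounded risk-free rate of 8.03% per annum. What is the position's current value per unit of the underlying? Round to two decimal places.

S$48.23

PV(remaining dividends) I = 12.21·e^(−0.0803·1/12) = 12.1286
Current forward F = (S − I)·e^(rT) = (708.07 − 12.1286)·e^(0.0803·15/12) = 695.9414 × 1.105585 = 769.4224
Value (long) = (F − K)·e^(−rT) = (769.4224 − 716.10) × 0.904498 = 48.2300
Value = S$48.23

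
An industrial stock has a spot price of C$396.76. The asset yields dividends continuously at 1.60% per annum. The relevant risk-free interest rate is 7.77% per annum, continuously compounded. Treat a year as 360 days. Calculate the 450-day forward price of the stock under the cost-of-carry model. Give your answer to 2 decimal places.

C$428.57

F = S·e^((r − q)T) = 396.76 · e^((0.0777 − 0.0160) × 450/360)
= 396.76 · e^0.077125 = 396.76 × 1.080177
F = C$428.57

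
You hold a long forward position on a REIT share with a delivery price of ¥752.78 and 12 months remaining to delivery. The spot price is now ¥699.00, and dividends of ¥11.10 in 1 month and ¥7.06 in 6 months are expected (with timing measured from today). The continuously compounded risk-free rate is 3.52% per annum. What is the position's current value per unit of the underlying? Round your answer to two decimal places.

-¥45.75

PV(remaining dividends) I = 11.10·e^(−0.0352·1/12) + 7.06·e^(−0.0352·6/12) = 18.0043
Current forward F = (S − I)·e^(rT) = (699.00 − 18.0043)·e^(0.0352·12/12) = 680.9957 × 1.035827 = 705.3937
Value (long) = (F − K)·e^(−rT) = (705.3937 − 752.78) × 0.965412 = -45.7473
Value = -¥45.75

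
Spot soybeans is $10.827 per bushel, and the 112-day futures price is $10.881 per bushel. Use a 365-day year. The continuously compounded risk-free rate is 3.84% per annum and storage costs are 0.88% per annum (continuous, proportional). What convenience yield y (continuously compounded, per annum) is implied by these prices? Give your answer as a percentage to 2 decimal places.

F = S·e^((r+u−y)T) ⇒ (r+u−y) = ln(F/S)/T
ln(10.881/10.827) = 0.004975; /T ⇒ 0.016213
y = r + u − ln(F/S)/T = 0.0384 + 0.0088 − 0.016213 = 0.030987
y = 3.10%

3.10%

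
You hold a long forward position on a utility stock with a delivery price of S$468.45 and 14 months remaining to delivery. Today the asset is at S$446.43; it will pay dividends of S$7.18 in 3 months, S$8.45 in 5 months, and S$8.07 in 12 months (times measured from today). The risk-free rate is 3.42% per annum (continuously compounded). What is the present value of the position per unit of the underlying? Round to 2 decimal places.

PV(remaining dividends) I = 7.18·e^(−0.0342·3/12) + 8.45·e^(−0.0342·5/12) + 8.07·e^(−0.0342·12/12) = 23.2480
Current forward F = (S − I)·e^(rT) = (446.43 − 23.2480)·e^(0.0342·14/12) = 423.1820 × 1.040707 = 440.4085
Value (long) = (F − K)·e^(−rT) = (440.4085 − 468.45) × 0.960886 = -26.9447
Value = -S$26.94

-S$26.94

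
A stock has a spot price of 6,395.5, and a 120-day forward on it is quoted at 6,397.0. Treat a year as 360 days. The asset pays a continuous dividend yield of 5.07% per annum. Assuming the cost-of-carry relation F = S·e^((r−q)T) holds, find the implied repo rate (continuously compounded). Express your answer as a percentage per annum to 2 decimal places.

From F = S·e^((r−q)T): (r − q) = ln(F/S)/T
ln(6397.0/6395.5) = ln(1.000235) = 0.000235
(r − q) = 0.000235 / (120/360) = 0.000705
r = ln(F/S)/T + q = 0.000705 + 0.0507 = 0.051405
r = 5.14%

5.14%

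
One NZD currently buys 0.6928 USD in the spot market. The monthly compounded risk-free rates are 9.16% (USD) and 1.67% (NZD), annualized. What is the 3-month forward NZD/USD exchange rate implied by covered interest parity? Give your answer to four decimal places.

By covered interest parity, F = S · (1+r_USD/12)^(12T) / (1+r_NZD/12)^(12T)
= 0.6928 × 1.023075 / 1.004181 = 0.6928 × 1.018815
F = 0.7058 USD per NZD

0.7058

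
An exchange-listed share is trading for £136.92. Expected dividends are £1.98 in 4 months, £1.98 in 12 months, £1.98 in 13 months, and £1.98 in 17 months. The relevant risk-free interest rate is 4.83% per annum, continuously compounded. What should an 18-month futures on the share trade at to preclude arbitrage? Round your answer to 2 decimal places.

£139.08

PV(dividends) I = 1.98·e^(−0.0483·4/12) + 1.98·e^(−0.0483·12/12) + 1.98·e^(−0.0483·13/12) + 1.98·e^(−0.0483·17/12)
I = 1.9484 + 1.8866 + 1.8791 + 1.8490 = 7.5631
F = (S − I)·e^(rT) = (136.92 − 7.5631) · e^(0.0483·18/12)
= 129.3569 · e^0.072450 = 129.3569 × 1.075139 = £139.08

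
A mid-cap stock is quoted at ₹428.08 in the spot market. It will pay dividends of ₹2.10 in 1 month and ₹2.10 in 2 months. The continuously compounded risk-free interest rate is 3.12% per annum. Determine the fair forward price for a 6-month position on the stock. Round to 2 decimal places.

₹430.56

PV(dividends) I = 2.10·e^(−0.0312·1/12) + 2.10·e^(−0.0312·2/12)
I = 2.0945 + 2.0891 = 4.1836
F = (S − I)·e^(rT) = (428.08 − 4.1836) · e^(0.0312·6/12)
= 423.8964 · e^0.015600 = 423.8964 × 1.015722 = ₹430.56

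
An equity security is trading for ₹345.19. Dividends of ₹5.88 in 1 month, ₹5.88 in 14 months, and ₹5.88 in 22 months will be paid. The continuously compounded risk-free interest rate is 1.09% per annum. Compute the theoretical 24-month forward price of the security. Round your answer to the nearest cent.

₹334.97

PV(dividends) I = 5.88·e^(−0.0109·1/12) + 5.88·e^(−0.0109·14/12) + 5.88·e^(−0.0109·22/12)
I = 5.8747 + 5.8057 + 5.7637 = 17.4441
F = (S − I)·e^(rT) = (345.19 − 17.4441) · e^(0.0109·24/12)
= 327.7459 · e^0.021800 = 327.7459 × 1.022039 = ₹334.97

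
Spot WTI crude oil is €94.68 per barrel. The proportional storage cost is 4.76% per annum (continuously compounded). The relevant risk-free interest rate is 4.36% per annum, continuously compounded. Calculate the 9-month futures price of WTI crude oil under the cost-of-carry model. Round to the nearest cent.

€101.38 per barrel

Net carry = r + u − y = 0.0436 + 0.0476 − 0.0000 = 0.0912
F = S·e^((r+u−y)T) = 94.68 · e^(0.0912 × 9/12) = 94.68 · e^0.068400
= 94.68 × 1.070794 = €101.38 per barrel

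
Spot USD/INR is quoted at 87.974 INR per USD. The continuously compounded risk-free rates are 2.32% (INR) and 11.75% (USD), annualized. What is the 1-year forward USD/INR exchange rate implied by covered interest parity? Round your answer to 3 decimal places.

80.057

F = S·e^((r_INR − r_USD)T) = 87.974 · e^((0.0232 − 0.1175) × 1)
= 87.974 · e^-0.094300 = 87.974 × 0.910010
F = 80.057 INR per USD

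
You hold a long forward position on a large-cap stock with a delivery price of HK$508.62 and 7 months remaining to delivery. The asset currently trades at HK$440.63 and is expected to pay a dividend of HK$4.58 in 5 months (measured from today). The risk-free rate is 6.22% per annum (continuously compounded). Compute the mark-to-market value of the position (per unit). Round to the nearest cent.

PV(remaining dividends) I = 4.58·e^(−0.0622·5/12) = 4.4628
Current forward F = (S − I)·e^(rT) = (440.63 − 4.4628)·e^(0.0622·7/12) = 436.1672 × 1.036950 = 452.2836
Value (long) = (F − K)·e^(−rT) = (452.2836 − 508.62) × 0.964367 = -54.3290
Value = -HK$54.33

-HK$54.33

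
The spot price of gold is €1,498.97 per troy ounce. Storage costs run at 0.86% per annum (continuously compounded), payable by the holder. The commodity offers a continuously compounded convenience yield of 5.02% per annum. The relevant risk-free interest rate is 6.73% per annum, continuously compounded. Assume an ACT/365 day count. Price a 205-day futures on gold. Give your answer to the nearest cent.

€1,520.76 per troy ounce

Net carry = r + u − y = 0.0673 + 0.0086 − 0.0502 = 0.0257
F = S·e^((r+u−y)T) = 1498.97 · e^(0.0257 × 205/365) = 1498.97 · e^0.01443425
= 1498.97 × 1.01453893 = €1,520.76 per troy ounce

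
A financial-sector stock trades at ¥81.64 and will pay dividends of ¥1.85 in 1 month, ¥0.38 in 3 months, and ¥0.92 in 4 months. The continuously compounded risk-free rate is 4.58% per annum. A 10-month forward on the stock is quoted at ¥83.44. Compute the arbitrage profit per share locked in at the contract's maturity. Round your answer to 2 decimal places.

PV(dividends) I = 1.85·e^(−0.0458·1/12) + 0.38·e^(−0.0458·3/12) + 0.92·e^(−0.0458·4/12) = 3.1247
Fair forward F* = (S − I)·e^(rT) = (81.64 − 3.1247)·e^0.038167 = 78.5153 × 1.038905 = 81.5699
Market ¥83.44 > fair 81.5699: forward overpriced → cash-and-carry (borrow at r, buy the stock and collect the dividends, short the forward).
Profit at T = |F_mkt − F*| = |83.44 − 81.5699| = ¥1.87 per share

¥1.87 per share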